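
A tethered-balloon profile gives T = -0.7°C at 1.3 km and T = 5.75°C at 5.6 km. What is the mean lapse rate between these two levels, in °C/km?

-1.5°C/km

Γ = −ΔT/Δz = (-0.7 − 5.75) / (5600 − 1300) m
  = -6.45°C / 4.3 km = -1.5°C/km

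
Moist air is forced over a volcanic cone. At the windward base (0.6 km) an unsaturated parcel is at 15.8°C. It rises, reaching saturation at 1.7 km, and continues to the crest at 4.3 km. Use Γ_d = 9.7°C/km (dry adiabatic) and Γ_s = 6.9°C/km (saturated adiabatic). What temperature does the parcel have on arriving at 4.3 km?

-12.81°C

600 → 1700 m (dry, 9.7°C/km): ΔT = -9.7 × 1.1 = -10.67°C → T = 5.13°C
1700 → 4300 m (saturated, 6.9°C/km): ΔT = -6.9 × 2.6 = -17.94°C → T = -12.81°C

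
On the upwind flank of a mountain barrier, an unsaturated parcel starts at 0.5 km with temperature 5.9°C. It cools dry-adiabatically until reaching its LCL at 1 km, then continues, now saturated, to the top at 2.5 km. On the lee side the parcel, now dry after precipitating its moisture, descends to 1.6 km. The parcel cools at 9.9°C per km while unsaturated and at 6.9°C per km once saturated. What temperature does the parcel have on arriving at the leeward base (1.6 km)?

From 500 m to 1000 m (dry): cools by 9.9 × 0.5 = 4.95°C, giving 0.95°C.
From 1000 m to 2500 m (saturated): cools by 6.9 × 1.5 = 10.35°C, giving -9.4°C.
From 2500 m to 1600 m (dry descent): warms by 9.9 × 0.9 = 8.91°C, giving -0.49°C.

-0.49°C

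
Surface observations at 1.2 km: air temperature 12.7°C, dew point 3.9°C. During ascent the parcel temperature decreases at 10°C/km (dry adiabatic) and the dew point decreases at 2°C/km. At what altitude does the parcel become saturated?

T and T_d converge at 10 − 2 = 8°C per km
Height above start = (12.7 − 3.9) / 8 = 1.1 km
LCL altitude = 1200 m + 1100 m = 2300 m

2.3 km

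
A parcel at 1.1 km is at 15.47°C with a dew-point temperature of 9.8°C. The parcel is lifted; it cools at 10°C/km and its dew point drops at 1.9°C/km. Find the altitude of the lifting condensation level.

1.8 km

T and T_d converge at 10 − 1.9 = 8.1°C per km
Height above start = (15.47 − 9.8) / 8.1 = 0.7 km
LCL altitude = 1100 m + 700 m = 1800 m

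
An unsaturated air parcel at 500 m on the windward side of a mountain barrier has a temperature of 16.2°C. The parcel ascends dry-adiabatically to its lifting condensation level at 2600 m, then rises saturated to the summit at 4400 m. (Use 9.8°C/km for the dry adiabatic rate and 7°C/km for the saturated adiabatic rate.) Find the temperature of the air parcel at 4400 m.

Dry to 2600 m: -9.8 × 2.1 km = -20.58°C, so T = -4.38°C.
Saturated to 4400 m: -7 × 1.8 km = -12.6°C, so T = -16.98°C.

-16.98°C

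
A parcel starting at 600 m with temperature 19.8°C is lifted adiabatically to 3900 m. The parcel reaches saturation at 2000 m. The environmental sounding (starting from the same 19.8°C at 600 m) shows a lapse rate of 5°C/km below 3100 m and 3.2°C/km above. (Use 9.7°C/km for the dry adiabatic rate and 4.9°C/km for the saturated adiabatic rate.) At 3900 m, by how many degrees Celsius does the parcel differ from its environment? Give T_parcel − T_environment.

Parcel:
  From 600 m to 2000 m (dry): cools by 9.7 × 1.4 = 13.58°C, giving 6.22°C.
  From 2000 m to 3900 m (saturated): cools by 4.9 × 1.9 = 9.31°C, giving -3.09°C.
Environment:
  From 600 m to 3100 m (environment, lower layer): cools by 5 × 2.5 = 12.5°C, giving 7.3°C.
  From 3100 m to 3900 m (environment, upper layer): cools by 3.2 × 0.8 = 2.56°C, giving 4.74°C.
T_parcel − T_env = -3.09 − 4.74 = -7.83°C

-7.83°C (parcel cooler than environment)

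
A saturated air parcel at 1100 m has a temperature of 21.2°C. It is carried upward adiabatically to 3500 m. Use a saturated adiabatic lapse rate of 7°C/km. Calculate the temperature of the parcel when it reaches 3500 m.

Saturated adiabatic to 3500 m: -7 × 2.4 km = -16.8°C, so T = 4.4°C.

4.4°C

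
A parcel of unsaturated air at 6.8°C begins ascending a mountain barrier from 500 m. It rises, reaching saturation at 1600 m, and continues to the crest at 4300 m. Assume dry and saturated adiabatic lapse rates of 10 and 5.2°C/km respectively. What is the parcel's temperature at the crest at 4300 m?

Dry to 1600 m: -10 × 1.1 km = -11°C, so T = -4.2°C.
Saturated to 4300 m: -5.2 × 2.7 km = -14.04°C, so T = -18.24°C.

-18.24°C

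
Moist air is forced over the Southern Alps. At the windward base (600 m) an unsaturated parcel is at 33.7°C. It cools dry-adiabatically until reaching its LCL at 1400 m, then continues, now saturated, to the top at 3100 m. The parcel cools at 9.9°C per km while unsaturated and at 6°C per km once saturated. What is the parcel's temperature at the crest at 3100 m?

600–1400 m, dry: Δz = 0.8 km ⇒ ΔT = -7.92°C; T = 25.78°C
1400–3100 m, saturated: Δz = 1.7 km ⇒ ΔT = -10.2°C; T = 15.58°C

15.58°C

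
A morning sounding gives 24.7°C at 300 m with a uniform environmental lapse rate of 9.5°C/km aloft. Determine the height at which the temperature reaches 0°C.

Height above start = (24.7 − 0) / 9.5 = 2.6 km
Altitude = 300 m + 2600 m = 2900 m

2900 m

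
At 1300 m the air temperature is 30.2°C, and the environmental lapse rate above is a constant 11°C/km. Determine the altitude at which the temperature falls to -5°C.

Height above start = (30.2 − (-5)) / 11 = 3.2 km
Altitude = 1300 m + 3200 m = 4500 m

4500 m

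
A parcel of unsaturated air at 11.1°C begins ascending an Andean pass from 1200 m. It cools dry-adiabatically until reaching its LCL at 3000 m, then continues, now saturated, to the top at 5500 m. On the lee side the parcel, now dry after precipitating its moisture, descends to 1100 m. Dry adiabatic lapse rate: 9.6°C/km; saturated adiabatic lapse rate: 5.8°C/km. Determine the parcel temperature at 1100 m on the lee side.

1200 → 3000 m (dry, 9.6°C/km): ΔT = -9.6 × 1.8 = -17.28°C → T = -6.18°C
3000 → 5500 m (saturated, 5.8°C/km): ΔT = -5.8 × 2.5 = -14.5°C → T = -20.68°C
5500 → 1100 m (dry descent, 9.6°C/km): ΔT = +9.6 × 4.4 = +42.24°C → T = 21.56°C

21.56°C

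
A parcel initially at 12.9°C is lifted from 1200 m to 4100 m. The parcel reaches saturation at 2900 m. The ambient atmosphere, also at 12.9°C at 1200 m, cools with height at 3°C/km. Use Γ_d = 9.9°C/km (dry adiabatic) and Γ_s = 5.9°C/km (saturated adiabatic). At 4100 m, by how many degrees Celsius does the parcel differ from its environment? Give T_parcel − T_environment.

Parcel:
  1200–2900 m, dry: Δz = 1.7 km ⇒ ΔT = -16.83°C; T = -3.93°C
  2900–4100 m, saturated: Δz = 1.2 km ⇒ ΔT = -7.08°C; T = -11.01°C
Environment:
  1200–4100 m, environment: Δz = 2.9 km ⇒ ΔT = -8.7°C; T = 4.2°C
T_parcel − T_env = -11.01 − 4.2 = -15.21°C

-15.21°C (parcel cooler than environment)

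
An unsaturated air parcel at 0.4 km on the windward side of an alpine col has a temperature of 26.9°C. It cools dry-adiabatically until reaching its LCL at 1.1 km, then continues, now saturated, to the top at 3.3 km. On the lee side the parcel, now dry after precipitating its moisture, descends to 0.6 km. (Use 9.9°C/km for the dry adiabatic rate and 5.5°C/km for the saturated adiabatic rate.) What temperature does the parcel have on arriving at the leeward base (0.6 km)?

34.6°C

400–1100 m, dry: Δz = 0.7 km ⇒ ΔT = -6.93°C; T = 19.97°C
1100–3300 m, saturated: Δz = 2.2 km ⇒ ΔT = -12.1°C; T = 7.87°C
3300–600 m, dry descent: Δz = 2.7 km ⇒ ΔT = +26.73°C; T = 34.6°C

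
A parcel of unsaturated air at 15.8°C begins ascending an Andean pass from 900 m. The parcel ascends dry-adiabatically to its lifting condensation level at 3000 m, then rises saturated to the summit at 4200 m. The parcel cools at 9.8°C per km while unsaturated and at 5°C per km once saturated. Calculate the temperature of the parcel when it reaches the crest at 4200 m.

From 900 m to 3000 m (dry): cools by 9.8 × 2.1 = 20.58°C, giving -4.78°C.
From 3000 m to 4200 m (saturated): cools by 5 × 1.2 = 6°C, giving -10.78°C.

-10.78°C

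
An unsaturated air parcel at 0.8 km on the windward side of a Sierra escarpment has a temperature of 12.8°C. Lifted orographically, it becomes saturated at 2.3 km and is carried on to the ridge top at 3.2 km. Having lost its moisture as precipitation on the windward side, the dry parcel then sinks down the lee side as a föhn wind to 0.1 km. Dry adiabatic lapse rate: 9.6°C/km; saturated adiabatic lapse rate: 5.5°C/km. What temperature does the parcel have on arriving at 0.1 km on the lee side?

800 → 2300 m (dry, 9.6°C/km): ΔT = -9.6 × 1.5 = -14.4°C → T = -1.6°C
2300 → 3200 m (saturated, 5.5°C/km): ΔT = -5.5 × 0.9 = -4.95°C → T = -6.55°C
3200 → 100 m (dry descent, 9.6°C/km): ΔT = +9.6 × 3.1 = +29.76°C → T = 23.21°C

23.21°C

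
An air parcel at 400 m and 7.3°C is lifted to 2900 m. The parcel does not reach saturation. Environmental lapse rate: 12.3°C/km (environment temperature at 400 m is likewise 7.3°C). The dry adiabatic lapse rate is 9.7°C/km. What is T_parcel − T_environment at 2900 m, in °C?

Parcel:
  400–2900 m, dry: Δz = 2.5 km ⇒ ΔT = -24.25°C; T = -16.95°C
Environment:
  400–2900 m, environment: Δz = 2.5 km ⇒ ΔT = -30.75°C; T = -23.45°C
T_parcel − T_env = -16.95 − (-23.45) = +6.5°C

+6.5°C (parcel warmer than environment)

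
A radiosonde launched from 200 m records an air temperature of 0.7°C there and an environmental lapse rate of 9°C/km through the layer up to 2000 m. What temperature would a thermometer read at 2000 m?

-15.5°C

Environmental to 2000 m: -9 × 1.8 km = -16.2°C, so T = -15.5°C.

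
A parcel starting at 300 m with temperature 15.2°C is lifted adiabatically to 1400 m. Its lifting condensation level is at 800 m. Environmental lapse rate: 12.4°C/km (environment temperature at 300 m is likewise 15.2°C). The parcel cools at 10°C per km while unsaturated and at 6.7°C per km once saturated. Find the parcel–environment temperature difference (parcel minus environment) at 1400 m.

Parcel:
  Dry to 800 m: -10 × 0.5 km = -5°C, so T = 10.2°C.
  Saturated to 1400 m: -6.7 × 0.6 km = -4.02°C, so T = 6.18°C.
Environment:
  Environment to 1400 m: -12.4 × 1.1 km = -13.64°C, so T = 1.56°C.
T_parcel − T_env = 6.18 − 1.56 = +4.62°C

+4.62°C (parcel warmer than environment)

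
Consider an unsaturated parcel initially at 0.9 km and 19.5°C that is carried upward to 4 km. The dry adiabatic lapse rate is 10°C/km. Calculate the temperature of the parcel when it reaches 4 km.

900–4000 m, dry adiabatic: Δz = 3.1 km ⇒ ΔT = -31°C; T = -11.5°C

-11.5°C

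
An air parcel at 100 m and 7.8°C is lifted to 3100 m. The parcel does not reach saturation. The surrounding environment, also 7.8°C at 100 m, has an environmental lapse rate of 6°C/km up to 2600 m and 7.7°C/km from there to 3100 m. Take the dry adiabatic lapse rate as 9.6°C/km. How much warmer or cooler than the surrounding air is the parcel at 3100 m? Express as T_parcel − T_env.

Parcel:
  100–3100 m, dry: Δz = 3 km ⇒ ΔT = -28.8°C; T = -21°C
Environment:
  100–2600 m, environment, lower layer: Δz = 2.5 km ⇒ ΔT = -15°C; T = -7.2°C
  2600–3100 m, environment, upper layer: Δz = 0.5 km ⇒ ΔT = -3.85°C; T = -11.05°C
T_parcel − T_env = -21 − (-11.05) = -9.95°C

-9.95°C (parcel cooler than environment)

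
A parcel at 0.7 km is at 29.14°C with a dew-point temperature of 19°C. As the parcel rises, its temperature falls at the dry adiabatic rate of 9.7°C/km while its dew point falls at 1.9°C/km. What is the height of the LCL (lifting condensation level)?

2 km

T and T_d converge at 9.7 − 1.9 = 7.8°C per km
Height above start = (29.14 − 19) / 7.8 = 1.3 km
LCL altitude = 700 m + 1300 m = 2000 m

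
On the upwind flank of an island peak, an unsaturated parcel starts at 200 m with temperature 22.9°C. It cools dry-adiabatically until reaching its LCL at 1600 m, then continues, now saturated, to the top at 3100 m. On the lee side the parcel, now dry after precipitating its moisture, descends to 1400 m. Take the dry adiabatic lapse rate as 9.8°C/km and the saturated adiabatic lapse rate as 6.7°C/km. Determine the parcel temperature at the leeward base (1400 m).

200–1600 m, dry: Δz = 1.4 km ⇒ ΔT = -13.72°C; T = 9.18°C
1600–3100 m, saturated: Δz = 1.5 km ⇒ ΔT = -10.05°C; T = -0.87°C
3100–1400 m, dry descent: Δz = 1.7 km ⇒ ΔT = +16.66°C; T = 15.79°C

15.79°C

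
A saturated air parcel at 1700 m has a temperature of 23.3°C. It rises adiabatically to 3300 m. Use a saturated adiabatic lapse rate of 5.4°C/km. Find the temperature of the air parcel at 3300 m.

14.66°C

1700 → 3300 m (saturated adiabatic, 5.4°C/km): ΔT = -5.4 × 1.6 = -8.64°C → T = 14.66°C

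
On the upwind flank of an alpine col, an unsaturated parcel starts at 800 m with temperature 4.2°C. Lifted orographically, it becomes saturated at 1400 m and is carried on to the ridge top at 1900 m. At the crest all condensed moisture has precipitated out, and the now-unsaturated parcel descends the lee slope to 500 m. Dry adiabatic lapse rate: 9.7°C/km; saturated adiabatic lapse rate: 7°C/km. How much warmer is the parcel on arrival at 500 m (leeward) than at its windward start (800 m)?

+4.26°C

Dry to 1400 m: -9.7 × 0.6 km = -5.82°C, so T = -1.62°C.
Saturated to 1900 m: -7 × 0.5 km = -3.5°C, so T = -5.12°C.
Dry descent to 500 m: +9.7 × 1.4 km = +13.58°C, so T = 8.46°C.
Net change vs windward start: 8.46 − 4.2 = +4.26°C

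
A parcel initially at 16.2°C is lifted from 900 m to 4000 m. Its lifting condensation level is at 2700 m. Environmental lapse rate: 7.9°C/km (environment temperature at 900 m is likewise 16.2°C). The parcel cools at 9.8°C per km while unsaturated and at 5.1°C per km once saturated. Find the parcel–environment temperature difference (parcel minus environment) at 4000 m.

+0.22°C (parcel warmer than environment)

Parcel:
  900 → 2700 m (dry, 9.8°C/km): ΔT = -9.8 × 1.8 = -17.64°C → T = -1.44°C
  2700 → 4000 m (saturated, 5.1°C/km): ΔT = -5.1 × 1.3 = -6.63°C → T = -8.07°C
Environment:
  900 → 4000 m (environment, 7.9°C/km): ΔT = -7.9 × 3.1 = -24.49°C → T = -8.29°C
T_parcel − T_env = -8.07 − (-8.29) = +0.22°C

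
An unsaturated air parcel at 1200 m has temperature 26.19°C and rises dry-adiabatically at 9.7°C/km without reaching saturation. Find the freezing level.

Height above start = (26.19 − 0) / 9.7 = 2.7 km
Altitude = 1200 m + 2700 m = 3900 m

3900 m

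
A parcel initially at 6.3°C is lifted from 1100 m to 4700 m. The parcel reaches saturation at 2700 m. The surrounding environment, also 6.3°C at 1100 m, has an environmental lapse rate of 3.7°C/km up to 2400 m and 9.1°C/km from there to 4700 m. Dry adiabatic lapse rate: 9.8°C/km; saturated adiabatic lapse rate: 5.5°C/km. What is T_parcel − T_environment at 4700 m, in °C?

-0.94°C (parcel cooler than environment)

Parcel:
  1100 → 2700 m (dry, 9.8°C/km): ΔT = -9.8 × 1.6 = -15.68°C → T = -9.38°C
  2700 → 4700 m (saturated, 5.5°C/km): ΔT = -5.5 × 2 = -11°C → T = -20.38°C
Environment:
  1100 → 2400 m (environment, lower layer, 3.7°C/km): ΔT = -3.7 × 1.3 = -4.81°C → T = 1.49°C
  2400 → 4700 m (environment, upper layer, 9.1°C/km): ΔT = -9.1 × 2.3 = -20.93°C → T = -19.44°C
T_parcel − T_env = -20.38 − (-19.44) = -0.94°C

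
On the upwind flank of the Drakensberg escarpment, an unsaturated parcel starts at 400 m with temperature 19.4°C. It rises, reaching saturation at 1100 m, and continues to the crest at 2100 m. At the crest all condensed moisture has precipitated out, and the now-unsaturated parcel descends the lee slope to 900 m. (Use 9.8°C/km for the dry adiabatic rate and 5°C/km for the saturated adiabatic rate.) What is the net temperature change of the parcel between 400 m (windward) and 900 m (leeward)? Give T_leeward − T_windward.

400–1100 m, dry: Δz = 0.7 km ⇒ ΔT = -6.86°C; T = 12.54°C
1100–2100 m, saturated: Δz = 1 km ⇒ ΔT = -5°C; T = 7.54°C
2100–900 m, dry descent: Δz = 1.2 km ⇒ ΔT = +11.76°C; T = 19.3°C
Net change vs windward start: 19.3 − 19.4 = -0.1°C

-0.1°C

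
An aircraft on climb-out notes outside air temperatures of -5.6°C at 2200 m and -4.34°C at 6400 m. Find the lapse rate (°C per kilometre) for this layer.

-0.3°C/km

Γ = −ΔT/Δz = (-5.6 − (-4.34)) / (6400 − 2200) m
  = -1.26°C / 4.2 km = -0.3°C/km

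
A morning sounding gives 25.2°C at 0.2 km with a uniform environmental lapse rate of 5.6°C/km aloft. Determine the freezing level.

4.7 km

Height above start = (25.2 − 0) / 5.6 = 4.5 km
Altitude = 200 m + 4500 m = 4700 m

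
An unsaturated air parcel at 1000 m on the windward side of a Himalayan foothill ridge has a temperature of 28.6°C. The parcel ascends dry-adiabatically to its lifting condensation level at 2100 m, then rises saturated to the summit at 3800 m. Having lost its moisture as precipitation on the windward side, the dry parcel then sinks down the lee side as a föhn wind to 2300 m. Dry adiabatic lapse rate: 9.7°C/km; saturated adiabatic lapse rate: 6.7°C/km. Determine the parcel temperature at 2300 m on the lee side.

Dry to 2100 m: -9.7 × 1.1 km = -10.67°C, so T = 17.93°C.
Saturated to 3800 m: -6.7 × 1.7 km = -11.39°C, so T = 6.54°C.
Dry descent to 2300 m: +9.7 × 1.5 km = +14.55°C, so T = 21.09°C.

21.09°C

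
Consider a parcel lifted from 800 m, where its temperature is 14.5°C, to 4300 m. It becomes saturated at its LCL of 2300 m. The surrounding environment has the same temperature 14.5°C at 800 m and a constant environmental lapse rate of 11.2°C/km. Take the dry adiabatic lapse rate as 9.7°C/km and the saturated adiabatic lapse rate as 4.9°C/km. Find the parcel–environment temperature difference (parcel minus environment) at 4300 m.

Parcel:
  From 800 m to 2300 m (dry): cools by 9.7 × 1.5 = 14.55°C, giving -0.05°C.
  From 2300 m to 4300 m (saturated): cools by 4.9 × 2 = 9.8°C, giving -9.85°C.
Environment:
  From 800 m to 4300 m (environment): cools by 11.2 × 3.5 = 39.2°C, giving -24.7°C.
T_parcel − T_env = -9.85 − (-24.7) = +14.85°C

+14.85°C (parcel warmer than environment)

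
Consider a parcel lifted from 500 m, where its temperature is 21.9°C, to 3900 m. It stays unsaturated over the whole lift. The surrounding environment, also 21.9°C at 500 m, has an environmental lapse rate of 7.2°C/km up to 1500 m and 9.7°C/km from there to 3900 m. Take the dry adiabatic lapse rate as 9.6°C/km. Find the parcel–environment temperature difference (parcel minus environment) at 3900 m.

Parcel:
  Dry to 3900 m: -9.6 × 3.4 km = -32.64°C, so T = -10.74°C.
Environment:
  Environment, lower layer to 1500 m: -7.2 × 1 km = -7.2°C, so T = 14.7°C.
  Environment, upper layer to 3900 m: -9.7 × 2.4 km = -23.28°C, so T = -8.58°C.
T_parcel − T_env = -10.74 − (-8.58) = -2.16°C

-2.16°C (parcel cooler than environment)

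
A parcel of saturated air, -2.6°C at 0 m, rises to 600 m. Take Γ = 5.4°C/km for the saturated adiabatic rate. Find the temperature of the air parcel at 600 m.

-5.84°C

Saturated adiabatic to 600 m: -5.4 × 0.6 km = -3.24°C, so T = -5.84°C.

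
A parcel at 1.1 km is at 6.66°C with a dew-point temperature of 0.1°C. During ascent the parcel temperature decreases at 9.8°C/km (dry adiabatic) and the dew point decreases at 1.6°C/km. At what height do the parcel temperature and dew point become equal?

1.9 km

T and T_d converge at 9.8 − 1.6 = 8.2°C per km
Height above start = (6.66 − 0.1) / 8.2 = 0.8 km
LCL altitude = 1100 m + 800 m = 1900 m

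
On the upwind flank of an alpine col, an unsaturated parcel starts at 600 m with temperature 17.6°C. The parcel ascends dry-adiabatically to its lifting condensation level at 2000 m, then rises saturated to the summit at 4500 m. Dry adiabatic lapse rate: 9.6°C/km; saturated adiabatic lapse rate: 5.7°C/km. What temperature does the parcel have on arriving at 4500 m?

-10.09°C

From 600 m to 2000 m (dry): cools by 9.6 × 1.4 = 13.44°C, giving 4.16°C.
From 2000 m to 4500 m (saturated): cools by 5.7 × 2.5 = 14.25°C, giving -10.09°C.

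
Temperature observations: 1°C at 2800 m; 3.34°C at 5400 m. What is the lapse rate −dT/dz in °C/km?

Γ = −ΔT/Δz = (1 − 3.34) / (5400 − 2800) m
  = -2.34°C / 2.6 km = -0.9°C/km

-0.9°C/km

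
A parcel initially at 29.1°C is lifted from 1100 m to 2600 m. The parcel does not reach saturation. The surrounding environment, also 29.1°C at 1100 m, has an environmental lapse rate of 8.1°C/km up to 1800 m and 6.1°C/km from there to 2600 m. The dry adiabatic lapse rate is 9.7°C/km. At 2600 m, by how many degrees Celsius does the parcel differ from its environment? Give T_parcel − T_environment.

Parcel:
  From 1100 m to 2600 m (dry): cools by 9.7 × 1.5 = 14.55°C, giving 14.55°C.
Environment:
  From 1100 m to 1800 m (environment, lower layer): cools by 8.1 × 0.7 = 5.67°C, giving 23.43°C.
  From 1800 m to 2600 m (environment, upper layer): cools by 6.1 × 0.8 = 4.88°C, giving 18.55°C.
T_parcel − T_env = 14.55 − 18.55 = -4°C

-4°C (parcel cooler than environment)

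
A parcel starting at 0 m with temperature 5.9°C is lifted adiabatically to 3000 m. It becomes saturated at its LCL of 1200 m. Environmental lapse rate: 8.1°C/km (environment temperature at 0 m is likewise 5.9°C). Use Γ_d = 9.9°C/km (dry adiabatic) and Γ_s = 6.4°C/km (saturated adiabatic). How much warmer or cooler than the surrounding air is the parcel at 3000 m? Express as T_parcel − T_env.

+0.9°C (parcel warmer than environment)

Parcel:
  From 0 m to 1200 m (dry): cools by 9.9 × 1.2 = 11.88°C, giving -5.98°C.
  From 1200 m to 3000 m (saturated): cools by 6.4 × 1.8 = 11.52°C, giving -17.5°C.
Environment:
  From 0 m to 3000 m (environment): cools by 8.1 × 3 = 24.3°C, giving -18.4°C.
T_parcel − T_env = -17.5 − (-18.4) = +0.9°C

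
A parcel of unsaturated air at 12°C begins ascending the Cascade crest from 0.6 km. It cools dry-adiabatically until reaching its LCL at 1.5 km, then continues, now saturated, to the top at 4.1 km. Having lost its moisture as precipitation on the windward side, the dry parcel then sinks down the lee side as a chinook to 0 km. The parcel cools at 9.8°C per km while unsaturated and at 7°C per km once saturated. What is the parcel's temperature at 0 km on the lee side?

25.16°C

Dry to 1500 m: -9.8 × 0.9 km = -8.82°C, so T = 3.18°C.
Saturated to 4100 m: -7 × 2.6 km = -18.2°C, so T = -15.02°C.
Dry descent to 0 m: +9.8 × 4.1 km = +40.18°C, so T = 25.16°C.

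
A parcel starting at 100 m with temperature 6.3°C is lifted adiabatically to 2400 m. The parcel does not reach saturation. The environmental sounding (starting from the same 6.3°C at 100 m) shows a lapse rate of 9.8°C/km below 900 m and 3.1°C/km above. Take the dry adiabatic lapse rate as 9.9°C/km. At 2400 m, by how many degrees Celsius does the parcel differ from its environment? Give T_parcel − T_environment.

Parcel:
  From 100 m to 2400 m (dry): cools by 9.9 × 2.3 = 22.77°C, giving -16.47°C.
Environment:
  From 100 m to 900 m (environment, lower layer): cools by 9.8 × 0.8 = 7.84°C, giving -1.54°C.
  From 900 m to 2400 m (environment, upper layer): cools by 3.1 × 1.5 = 4.65°C, giving -6.19°C.
T_parcel − T_env = -16.47 − (-6.19) = -10.28°C

-10.28°C (parcel cooler than environment)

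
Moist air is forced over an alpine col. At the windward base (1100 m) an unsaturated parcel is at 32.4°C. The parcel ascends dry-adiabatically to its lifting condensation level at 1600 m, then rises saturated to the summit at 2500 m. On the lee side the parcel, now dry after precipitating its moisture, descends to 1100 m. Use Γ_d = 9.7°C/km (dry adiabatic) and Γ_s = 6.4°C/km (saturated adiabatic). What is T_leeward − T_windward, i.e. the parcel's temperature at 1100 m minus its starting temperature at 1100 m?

+2.97°C

From 1100 m to 1600 m (dry): cools by 9.7 × 0.5 = 4.85°C, giving 27.55°C.
From 1600 m to 2500 m (saturated): cools by 6.4 × 0.9 = 5.76°C, giving 21.79°C.
From 2500 m to 1100 m (dry descent): warms by 9.7 × 1.4 = 13.58°C, giving 35.37°C.
Net change vs windward start: 35.37 − 32.4 = +2.97°C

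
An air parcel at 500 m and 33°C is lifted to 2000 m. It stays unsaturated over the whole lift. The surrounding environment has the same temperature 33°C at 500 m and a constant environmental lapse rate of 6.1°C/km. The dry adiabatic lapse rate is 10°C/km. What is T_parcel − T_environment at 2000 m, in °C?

Parcel:
  500–2000 m, dry: Δz = 1.5 km ⇒ ΔT = -15°C; T = 18°C
Environment:
  500–2000 m, environment: Δz = 1.5 km ⇒ ΔT = -9.15°C; T = 23.85°C
T_parcel − T_env = 18 − 23.85 = -5.85°C

-5.85°C (parcel cooler than environment)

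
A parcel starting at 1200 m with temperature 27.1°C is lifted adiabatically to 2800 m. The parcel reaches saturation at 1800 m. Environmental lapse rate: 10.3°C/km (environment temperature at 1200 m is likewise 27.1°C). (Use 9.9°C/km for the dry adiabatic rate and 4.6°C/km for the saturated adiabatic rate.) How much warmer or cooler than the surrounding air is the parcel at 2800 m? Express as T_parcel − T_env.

Parcel:
  Dry to 1800 m: -9.9 × 0.6 km = -5.94°C, so T = 21.16°C.
  Saturated to 2800 m: -4.6 × 1 km = -4.6°C, so T = 16.56°C.
Environment:
  Environment to 2800 m: -10.3 × 1.6 km = -16.48°C, so T = 10.62°C.
T_parcel − T_env = 16.56 − 10.62 = +5.94°C

+5.94°C (parcel warmer than environment)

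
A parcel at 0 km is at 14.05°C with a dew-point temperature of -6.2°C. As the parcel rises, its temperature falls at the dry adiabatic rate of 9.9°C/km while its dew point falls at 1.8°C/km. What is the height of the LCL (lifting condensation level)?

2.5 km

T and T_d converge at 9.9 − 1.8 = 8.1°C per km
Height above start = (14.05 − (-6.2)) / 8.1 = 2.5 km
LCL altitude = 0 m + 2500 m = 2500 m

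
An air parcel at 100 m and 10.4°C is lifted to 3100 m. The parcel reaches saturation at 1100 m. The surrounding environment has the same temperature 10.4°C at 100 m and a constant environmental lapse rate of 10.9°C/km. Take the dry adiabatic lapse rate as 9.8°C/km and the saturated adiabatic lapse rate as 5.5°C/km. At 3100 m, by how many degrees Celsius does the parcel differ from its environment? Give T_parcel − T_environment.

Parcel:
  Dry to 1100 m: -9.8 × 1 km = -9.8°C, so T = 0.6°C.
  Saturated to 3100 m: -5.5 × 2 km = -11°C, so T = -10.4°C.
Environment:
  Environment to 3100 m: -10.9 × 3 km = -32.7°C, so T = -22.3°C.
T_parcel − T_env = -10.4 − (-22.3) = +11.9°C

+11.9°C (parcel warmer than environment)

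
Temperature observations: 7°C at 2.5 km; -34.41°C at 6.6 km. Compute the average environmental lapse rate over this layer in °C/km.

10.1°C/km

Γ = −ΔT/Δz = (7 − (-34.41)) / (6600 − 2500) m
  = 41.41°C / 4.1 km = 10.1°C/km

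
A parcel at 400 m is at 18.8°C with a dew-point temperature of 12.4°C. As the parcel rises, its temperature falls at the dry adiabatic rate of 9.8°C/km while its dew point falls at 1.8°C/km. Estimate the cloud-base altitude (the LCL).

1200 m

T and T_d converge at 9.8 − 1.8 = 8°C per km
Height above start = (18.8 − 12.4) / 8 = 0.8 km
LCL altitude = 400 m + 800 m = 1200 m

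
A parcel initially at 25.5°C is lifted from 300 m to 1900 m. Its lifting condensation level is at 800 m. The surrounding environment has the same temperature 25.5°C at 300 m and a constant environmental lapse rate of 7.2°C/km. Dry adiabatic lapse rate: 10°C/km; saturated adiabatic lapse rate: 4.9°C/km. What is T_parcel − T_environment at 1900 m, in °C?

+1.13°C (parcel warmer than environment)

Parcel:
  Dry to 800 m: -10 × 0.5 km = -5°C, so T = 20.5°C.
  Saturated to 1900 m: -4.9 × 1.1 km = -5.39°C, so T = 15.11°C.
Environment:
  Environment to 1900 m: -7.2 × 1.6 km = -11.52°C, so T = 13.98°C.
T_parcel − T_env = 15.11 − 13.98 = +1.13°C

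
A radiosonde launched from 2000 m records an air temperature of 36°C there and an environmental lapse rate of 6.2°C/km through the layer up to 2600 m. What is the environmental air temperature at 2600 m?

From 2000 m to 2600 m (environmental): cools by 6.2 × 0.6 = 3.72°C, giving 32.28°C.

32.28°C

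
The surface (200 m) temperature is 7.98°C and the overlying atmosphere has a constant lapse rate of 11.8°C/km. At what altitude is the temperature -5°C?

1300 m

Height above start = (7.98 − (-5)) / 11.8 = 1.1 km
Altitude = 200 m + 1100 m = 1300 m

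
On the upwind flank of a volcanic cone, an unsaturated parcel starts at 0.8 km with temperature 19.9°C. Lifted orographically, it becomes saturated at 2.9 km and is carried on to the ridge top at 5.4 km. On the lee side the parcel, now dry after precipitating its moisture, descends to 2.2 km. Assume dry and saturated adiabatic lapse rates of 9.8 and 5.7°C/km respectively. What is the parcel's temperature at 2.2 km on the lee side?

16.43°C

From 800 m to 2900 m (dry): cools by 9.8 × 2.1 = 20.58°C, giving -0.68°C.
From 2900 m to 5400 m (saturated): cools by 5.7 × 2.5 = 14.25°C, giving -14.93°C.
From 5400 m to 2200 m (dry descent): warms by 9.8 × 3.2 = 31.36°C, giving 16.43°C.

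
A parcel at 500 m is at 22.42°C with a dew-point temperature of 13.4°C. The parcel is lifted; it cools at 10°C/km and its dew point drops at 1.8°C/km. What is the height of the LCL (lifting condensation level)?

T and T_d converge at 10 − 1.8 = 8.2°C per km
Height above start = (22.42 − 13.4) / 8.2 = 1.1 km
LCL altitude = 500 m + 1100 m = 1600 m

1600 m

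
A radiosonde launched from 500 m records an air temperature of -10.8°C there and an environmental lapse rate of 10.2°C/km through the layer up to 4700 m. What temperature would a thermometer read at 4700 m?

500–4700 m, environmental: Δz = 4.2 km ⇒ ΔT = -42.84°C; T = -53.64°C

-53.64°C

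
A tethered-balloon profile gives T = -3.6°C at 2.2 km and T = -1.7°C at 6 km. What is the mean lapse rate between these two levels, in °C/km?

Γ = −ΔT/Δz = (-3.6 − (-1.7)) / (6000 − 2200) m
  = -1.9°C / 3.8 km = -0.5°C/km

-0.5°C/km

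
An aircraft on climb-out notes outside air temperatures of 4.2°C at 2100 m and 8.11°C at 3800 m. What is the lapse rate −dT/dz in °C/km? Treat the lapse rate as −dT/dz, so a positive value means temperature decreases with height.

-2.3°C/km

Γ = −ΔT/Δz = (4.2 − 8.11) / (3800 − 2100) m
  = -3.91°C / 1.7 km = -2.3°C/km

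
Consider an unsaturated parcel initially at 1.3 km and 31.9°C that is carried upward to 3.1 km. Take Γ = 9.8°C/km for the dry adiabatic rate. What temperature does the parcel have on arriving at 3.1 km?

14.26°C

1300–3100 m, dry adiabatic: Δz = 1.8 km ⇒ ΔT = -17.64°C; T = 14.26°C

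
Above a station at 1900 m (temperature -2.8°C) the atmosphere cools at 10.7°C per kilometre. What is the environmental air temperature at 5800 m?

1900 → 5800 m (environmental, 10.7°C/km): ΔT = -10.7 × 3.9 = -41.73°C → T = -44.53°C

-44.53°C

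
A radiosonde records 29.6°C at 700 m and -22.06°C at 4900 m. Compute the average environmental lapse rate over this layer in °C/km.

Γ = −ΔT/Δz = (29.6 − (-22.06)) / (4900 − 700) m
  = 51.66°C / 4.2 km = 12.3°C/km

12.3°C/km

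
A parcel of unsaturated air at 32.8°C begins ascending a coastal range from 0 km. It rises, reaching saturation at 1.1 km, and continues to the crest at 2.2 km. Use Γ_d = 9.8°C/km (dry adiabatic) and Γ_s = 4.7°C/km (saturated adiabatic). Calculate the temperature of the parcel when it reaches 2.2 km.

Dry to 1100 m: -9.8 × 1.1 km = -10.78°C, so T = 22.02°C.
Saturated to 2200 m: -4.7 × 1.1 km = -5.17°C, so T = 16.85°C.

16.85°C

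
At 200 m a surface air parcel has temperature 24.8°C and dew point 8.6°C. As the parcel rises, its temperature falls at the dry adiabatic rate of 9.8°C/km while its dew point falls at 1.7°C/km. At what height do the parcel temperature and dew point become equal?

T and T_d converge at 9.8 − 1.7 = 8.1°C per km
Height above start = (24.8 − 8.6) / 8.1 = 2 km
LCL altitude = 200 m + 2000 m = 2200 m

2200 m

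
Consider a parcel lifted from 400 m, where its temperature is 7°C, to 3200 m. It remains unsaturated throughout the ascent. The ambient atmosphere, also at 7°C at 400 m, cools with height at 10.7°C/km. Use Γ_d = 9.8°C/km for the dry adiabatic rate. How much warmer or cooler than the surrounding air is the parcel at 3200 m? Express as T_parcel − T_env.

+2.52°C (parcel warmer than environment)

Parcel:
  400–3200 m, dry: Δz = 2.8 km ⇒ ΔT = -27.44°C; T = -20.44°C
Environment:
  400–3200 m, environment: Δz = 2.8 km ⇒ ΔT = -29.96°C; T = -22.96°C
T_parcel − T_env = -20.44 − (-22.96) = +2.52°C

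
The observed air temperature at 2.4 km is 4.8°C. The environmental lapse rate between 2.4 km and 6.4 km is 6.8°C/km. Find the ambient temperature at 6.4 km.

-22.4°C

From 2400 m to 6400 m (environmental): cools by 6.8 × 4 = 27.2°C, giving -22.4°C.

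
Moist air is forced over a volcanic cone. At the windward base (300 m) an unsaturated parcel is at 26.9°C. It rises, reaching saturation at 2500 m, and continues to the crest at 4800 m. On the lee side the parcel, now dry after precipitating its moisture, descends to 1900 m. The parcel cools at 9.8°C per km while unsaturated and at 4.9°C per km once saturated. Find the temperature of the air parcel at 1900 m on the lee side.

22.49°C

300–2500 m, dry: Δz = 2.2 km ⇒ ΔT = -21.56°C; T = 5.34°C
2500–4800 m, saturated: Δz = 2.3 km ⇒ ΔT = -11.27°C; T = -5.93°C
4800–1900 m, dry descent: Δz = 2.9 km ⇒ ΔT = +28.42°C; T = 22.49°C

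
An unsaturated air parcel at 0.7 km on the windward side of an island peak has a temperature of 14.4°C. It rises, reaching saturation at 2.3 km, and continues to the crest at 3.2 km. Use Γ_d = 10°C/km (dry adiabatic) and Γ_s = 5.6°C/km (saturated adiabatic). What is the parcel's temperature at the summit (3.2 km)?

-6.64°C

700–2300 m, dry: Δz = 1.6 km ⇒ ΔT = -16°C; T = -1.6°C
2300–3200 m, saturated: Δz = 0.9 km ⇒ ΔT = -5.04°C; T = -6.64°C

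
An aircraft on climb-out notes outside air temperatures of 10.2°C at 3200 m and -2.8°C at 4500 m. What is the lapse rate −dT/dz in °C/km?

10°C/km

Γ = −ΔT/Δz = (10.2 − (-2.8)) / (4500 − 3200) m
  = 13°C / 1.3 km = 10°C/km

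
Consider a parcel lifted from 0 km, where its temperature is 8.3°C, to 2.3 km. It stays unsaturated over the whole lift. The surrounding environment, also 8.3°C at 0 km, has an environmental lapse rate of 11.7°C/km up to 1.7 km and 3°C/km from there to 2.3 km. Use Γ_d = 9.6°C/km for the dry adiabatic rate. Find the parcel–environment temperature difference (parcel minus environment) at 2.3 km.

Parcel:
  Dry to 2300 m: -9.6 × 2.3 km = -22.08°C, so T = -13.78°C.
Environment:
  Environment, lower layer to 1700 m: -11.7 × 1.7 km = -19.89°C, so T = -11.59°C.
  Environment, upper layer to 2300 m: -3 × 0.6 km = -1.8°C, so T = -13.39°C.
T_parcel − T_env = -13.78 − (-13.39) = -0.39°C

-0.39°C (parcel cooler than environment)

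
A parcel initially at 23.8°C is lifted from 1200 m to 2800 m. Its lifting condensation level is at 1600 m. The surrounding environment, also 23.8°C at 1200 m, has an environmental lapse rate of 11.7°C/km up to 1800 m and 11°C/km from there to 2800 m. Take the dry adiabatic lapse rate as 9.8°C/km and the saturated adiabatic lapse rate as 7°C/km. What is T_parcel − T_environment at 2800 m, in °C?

Parcel:
  From 1200 m to 1600 m (dry): cools by 9.8 × 0.4 = 3.92°C, giving 19.88°C.
  From 1600 m to 2800 m (saturated): cools by 7 × 1.2 = 8.4°C, giving 11.48°C.
Environment:
  From 1200 m to 1800 m (environment, lower layer): cools by 11.7 × 0.6 = 7.02°C, giving 16.78°C.
  From 1800 m to 2800 m (environment, upper layer): cools by 11 × 1 = 11°C, giving 5.78°C.
T_parcel − T_env = 11.48 − 5.78 = +5.7°C

+5.7°C (parcel warmer than environment)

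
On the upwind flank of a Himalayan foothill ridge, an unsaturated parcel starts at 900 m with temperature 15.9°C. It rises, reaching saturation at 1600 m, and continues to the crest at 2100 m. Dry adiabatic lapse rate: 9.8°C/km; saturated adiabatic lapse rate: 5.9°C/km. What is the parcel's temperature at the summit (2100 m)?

6.09°C

Dry to 1600 m: -9.8 × 0.7 km = -6.86°C, so T = 9.04°C.
Saturated to 2100 m: -5.9 × 0.5 km = -2.95°C, so T = 6.09°C.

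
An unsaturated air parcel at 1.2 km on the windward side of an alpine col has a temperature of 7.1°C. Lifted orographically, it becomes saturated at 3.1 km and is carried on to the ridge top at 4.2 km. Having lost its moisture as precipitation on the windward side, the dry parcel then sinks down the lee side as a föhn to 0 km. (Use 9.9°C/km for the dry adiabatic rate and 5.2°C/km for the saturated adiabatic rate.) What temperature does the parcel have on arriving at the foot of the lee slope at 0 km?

Dry to 3100 m: -9.9 × 1.9 km = -18.81°C, so T = -11.71°C.
Saturated to 4200 m: -5.2 × 1.1 km = -5.72°C, so T = -17.43°C.
Dry descent to 0 m: +9.9 × 4.2 km = +41.58°C, so T = 24.15°C.

24.15°C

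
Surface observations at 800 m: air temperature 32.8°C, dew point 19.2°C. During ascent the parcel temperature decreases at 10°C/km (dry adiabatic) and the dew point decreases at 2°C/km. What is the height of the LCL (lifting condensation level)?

T and T_d converge at 10 − 2 = 8°C per km
Height above start = (32.8 − 19.2) / 8 = 1.7 km
LCL altitude = 800 m + 1700 m = 2500 m

2500 m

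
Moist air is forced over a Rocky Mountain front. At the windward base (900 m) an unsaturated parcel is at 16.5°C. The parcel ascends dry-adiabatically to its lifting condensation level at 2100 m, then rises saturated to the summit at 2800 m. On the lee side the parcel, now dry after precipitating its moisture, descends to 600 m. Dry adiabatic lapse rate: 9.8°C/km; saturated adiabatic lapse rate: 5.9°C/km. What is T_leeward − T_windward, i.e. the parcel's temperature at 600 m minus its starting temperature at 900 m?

+5.67°C

900–2100 m, dry: Δz = 1.2 km ⇒ ΔT = -11.76°C; T = 4.74°C
2100–2800 m, saturated: Δz = 0.7 km ⇒ ΔT = -4.13°C; T = 0.61°C
2800–600 m, dry descent: Δz = 2.2 km ⇒ ΔT = +21.56°C; T = 22.17°C
Net change vs windward start: 22.17 − 16.5 = +5.67°C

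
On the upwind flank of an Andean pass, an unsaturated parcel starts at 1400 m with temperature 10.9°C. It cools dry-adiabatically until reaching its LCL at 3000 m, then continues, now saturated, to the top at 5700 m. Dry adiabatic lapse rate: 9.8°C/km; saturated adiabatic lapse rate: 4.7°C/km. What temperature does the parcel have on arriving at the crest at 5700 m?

1400–3000 m, dry: Δz = 1.6 km ⇒ ΔT = -15.68°C; T = -4.78°C
3000–5700 m, saturated: Δz = 2.7 km ⇒ ΔT = -12.69°C; T = -17.47°C

-17.47°C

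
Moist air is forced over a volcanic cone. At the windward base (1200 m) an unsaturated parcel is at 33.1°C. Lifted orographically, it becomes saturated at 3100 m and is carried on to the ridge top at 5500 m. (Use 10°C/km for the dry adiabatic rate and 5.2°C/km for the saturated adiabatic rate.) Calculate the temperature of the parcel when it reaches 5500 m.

1200–3100 m, dry: Δz = 1.9 km ⇒ ΔT = -19°C; T = 14.1°C
3100–5500 m, saturated: Δz = 2.4 km ⇒ ΔT = -12.48°C; T = 1.62°C

1.62°C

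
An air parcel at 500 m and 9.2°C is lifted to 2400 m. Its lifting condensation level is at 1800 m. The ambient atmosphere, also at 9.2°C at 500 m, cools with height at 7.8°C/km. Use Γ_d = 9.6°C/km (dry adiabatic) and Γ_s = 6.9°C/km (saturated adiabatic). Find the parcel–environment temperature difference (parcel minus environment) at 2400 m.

-1.8°C (parcel cooler than environment)

Parcel:
  From 500 m to 1800 m (dry): cools by 9.6 × 1.3 = 12.48°C, giving -3.28°C.
  From 1800 m to 2400 m (saturated): cools by 6.9 × 0.6 = 4.14°C, giving -7.42°C.
Environment:
  From 500 m to 2400 m (environment): cools by 7.8 × 1.9 = 14.82°C, giving -5.62°C.
T_parcel − T_env = -7.42 − (-5.62) = -1.8°C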